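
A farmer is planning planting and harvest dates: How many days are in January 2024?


Month: January
Year: 2024
January is a 31-day month
Total: 31 days

31


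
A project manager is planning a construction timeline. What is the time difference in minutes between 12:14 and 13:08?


Start time: 12:14 = 734 minutes from midnight
End time: 13:08 = 788 minutes from midnight
Difference: 788 - 734 = 54 minutes
That is 0 hours and 54 minutes

54


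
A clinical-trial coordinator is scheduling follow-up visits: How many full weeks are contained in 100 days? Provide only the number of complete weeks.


Total days: 100
Days per week: 7
Division: 100 / 7 = 14 remainder 2
Complete weeks: 14
Remaining days: 2

14


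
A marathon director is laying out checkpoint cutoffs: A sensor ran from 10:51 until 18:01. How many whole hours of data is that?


Start: 10:51
End: 18:01
Hour difference: 18 - 10 = 8 hours
Minute difference: 1 - 51 = -50 minutes
Total minutes: 430
Complete hours: 430 / 60 = 7 (remainder 10)

7


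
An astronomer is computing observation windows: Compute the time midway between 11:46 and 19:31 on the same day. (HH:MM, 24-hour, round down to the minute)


Start time: 11:46 = 706 minutes from midnight
End time: 19:31 = 1171 minutes from midnight
Sum: 706 + 1171 = 1877
Midpoint: 1877 / 2 = 938 minutes
Convert: 938 / 60 = 15 hours, 38 minutes
Result: 15:38

15:38


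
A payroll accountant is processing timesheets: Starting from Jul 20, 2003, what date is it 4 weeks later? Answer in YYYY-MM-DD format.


Start: 2003-07-20
Weeks to add: 4
Convert to days: 4 x 7 = 28 days
Add 28 days to 2003-07-20
Result: 2003-08-17

2003-08-17


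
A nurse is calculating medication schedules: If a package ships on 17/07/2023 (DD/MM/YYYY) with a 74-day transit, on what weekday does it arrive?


Start: 2023-07-17 (Monday)
Step 1 - find target date: add 74 days
  2023-07-17 + 74 days = 2023-09-29
Step 2 - day of week:
  74 mod 7 = 4
  Monday + 4 days -> Friday
Result: Friday (2023-09-29)

Friday


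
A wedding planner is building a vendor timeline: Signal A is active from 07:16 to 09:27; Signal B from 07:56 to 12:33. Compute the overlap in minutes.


Interval A: [436, 567] minutes from midnight
Interval B: [476, 753] minutes from midnight
Overlap start = max(436, 476) = 476
Overlap end = min(567, 753) = 567
Overlap = 567 - 476 = 91 minutes

91


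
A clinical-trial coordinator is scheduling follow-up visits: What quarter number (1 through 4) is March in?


Month: March (month 3)
Q1: January-March (months 1-3)
Q2: April-June (months 4-6)
Q3: July-September (months 7-9)
Q4: October-December (months 10-12)
Month 3 falls in Q1

1


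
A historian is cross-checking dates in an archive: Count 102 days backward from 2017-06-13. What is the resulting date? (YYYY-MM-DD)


Start: 2017-06-13
Subtracting 102 days
Days already passed in June: 13
After going back through June: 89 more days to subtract
May 2017: 31 days, 58 remaining
April 2017: 30 days, 28 remaining
March 2017 has 31 days, need 28
Result: 2017-03-03

2017-03-03


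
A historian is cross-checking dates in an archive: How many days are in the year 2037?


Year: 2037
Check leap year rules:
Divisible by 4? No
2037 is not a leap year
Days: 365

365


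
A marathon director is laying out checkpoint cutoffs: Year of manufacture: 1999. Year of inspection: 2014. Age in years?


Birth year: 1999
Current year: 2014
Age = current year - birth year
Age = 2014 - 1999 = 15

15


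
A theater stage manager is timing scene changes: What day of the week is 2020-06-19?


Date: 2020-06-19
January 1, 2020 is a Wednesday
Day of year: 171
Offset from Jan 1: 170 days
170 mod 7 = 2
Result: Friday

Friday


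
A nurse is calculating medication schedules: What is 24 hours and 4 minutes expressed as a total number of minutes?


Hours: 24
Minutes: 4
Convert hours to minutes: 24 x 60 = 1440
Add remaining minutes: 1440 + 4 = 1444

1444


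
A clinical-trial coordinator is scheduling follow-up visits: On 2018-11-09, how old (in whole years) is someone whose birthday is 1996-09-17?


Birth: 1996-09-17
Reference: 2018-11-09
Year difference: 2018 - 1996 = 22
Has birthday (09-17) occurred by 11-09? Yes
Age in full years: 22

22


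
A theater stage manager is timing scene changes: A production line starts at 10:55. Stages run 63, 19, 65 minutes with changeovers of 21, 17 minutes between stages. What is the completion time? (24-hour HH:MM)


Start: 10:55 = 655 min from midnight
  after task 1 (63 min): 11:58
  after break (21 min): 12:19
  after task 2 (19 min): 12:38
  after break (17 min): 12:55
  after task 3 (65 min): 14:00
Total elapsed: 185 minutes
End time: 14:00

14:00


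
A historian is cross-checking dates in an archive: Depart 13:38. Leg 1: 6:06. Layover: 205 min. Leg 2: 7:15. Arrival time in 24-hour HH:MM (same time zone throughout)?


Depart: 13:38
Leg 1: +366 min -> 19:44
Layover: +205 min -> 23:09
Leg 2: +435 min -> 06:24
Total travel: 1006 minutes = 16h 46m
Arrival: 06:24

06:24


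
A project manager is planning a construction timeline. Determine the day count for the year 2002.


Year: 2002
Check leap year rules:
Divisible by 4? No
2002 is not a leap year
Days: 365

365


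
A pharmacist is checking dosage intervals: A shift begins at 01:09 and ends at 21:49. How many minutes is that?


Start time: 01:09 = 69 minutes from midnight
End time: 21:49 = 1309 minutes from midnight
Difference: 1309 - 69 = 1240 minutes
That is 20 hours and 40 minutes

1240


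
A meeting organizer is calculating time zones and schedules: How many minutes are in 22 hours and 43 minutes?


Hours: 22
Extra minutes: 43
Minutes per hour: 60
Hours to minutes: 22 x 60 = 1320
Total: 1320 + 43 = 1363

1363


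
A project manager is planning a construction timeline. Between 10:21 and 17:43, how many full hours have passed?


Start: 10:21
End: 17:43
Hour difference: 17 - 10 = 7 hours
Minute difference: 43 - 21 = 22 minutes
Total minutes: 442
Complete hours: 442 / 60 = 7 (remainder 22)

7


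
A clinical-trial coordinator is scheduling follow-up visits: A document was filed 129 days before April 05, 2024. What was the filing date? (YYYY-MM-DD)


Start: 2024-04-05
Subtracting 129 days
Days already passed in April: 5
After going back through April: 124 more days to subtract
March 2024: 31 days, 93 remaining
February 2024: 29 days, 64 remaining
January 2024: 31 days, 33 remaining
December 2023: 31 days, 2 remaining
Result: 2023-11-28

2023-11-28


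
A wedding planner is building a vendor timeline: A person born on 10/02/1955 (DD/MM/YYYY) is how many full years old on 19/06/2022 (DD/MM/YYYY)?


Birth: 1955-02-10
Reference: 2022-06-19
Year difference: 2022 - 1955 = 67
Has birthday (02-10) occurred by 06-19? Yes
Age in full years: 67

67


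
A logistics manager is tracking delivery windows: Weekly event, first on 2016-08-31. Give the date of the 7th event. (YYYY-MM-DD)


First occurrence: 2016-08-31 (occurrence 1)
Each occurrence is 7 days after the previous.
Occurrence 7 is 6 weeks after the first.
6 weeks = 42 days
2016-08-31 + 42 days = 2016-10-12

2016-10-12


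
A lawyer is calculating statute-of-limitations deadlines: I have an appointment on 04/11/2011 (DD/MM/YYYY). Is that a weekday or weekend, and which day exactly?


Date: 2011-11-04
January 1, 2011 is a Saturday
Day of year: 308
Offset from Jan 1: 307 days
307 mod 7 = 6
Result: Friday

Friday


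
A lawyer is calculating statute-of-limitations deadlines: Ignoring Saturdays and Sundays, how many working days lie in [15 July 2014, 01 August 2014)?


Start: 2014-07-15 (Tuesday)
End (exclusive): 2014-08-01 (Friday)
Total calendar days: 17
Full weeks: 17 // 7 = 2 -> 10 weekdays
Remaining 3 days starting on Tuesday:
  Tue(w), Wed(w), Thu(w) -> 3 weekdays
Total business days: 10 + 3 = 13

13


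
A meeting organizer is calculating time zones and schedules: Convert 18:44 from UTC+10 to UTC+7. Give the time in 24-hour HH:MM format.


Local time: 18:44 at UTC+10 (offset 10h)
Target zone: UTC+7 (offset 7h)
Difference: 7 - (10) = -3 hours
Calculation: 18 + (-3) = 15
Result: 15:44

15:44


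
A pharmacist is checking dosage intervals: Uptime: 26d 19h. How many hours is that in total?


Days: 26
Extra hours: 19
Hours per day: 24
Days to hours: 26 x 24 = 624
Total: 624 + 19 = 643

643


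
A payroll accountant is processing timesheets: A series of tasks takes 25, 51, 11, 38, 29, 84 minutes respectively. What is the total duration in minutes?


Durations: 25, 51, 11, 38, 29, 84
Running sum: 25
+ 51 = 76
+ 11 = 87
+ 38 = 125
+ 29 = 154
+ 84 = 238
Total duration: 238 minutes
That is 3 hours and 58 minutes

238


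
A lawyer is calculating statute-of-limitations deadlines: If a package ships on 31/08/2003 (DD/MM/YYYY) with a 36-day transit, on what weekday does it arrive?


Start: 2003-08-31 (Sunday)
Step 1 - find target date: add 36 days
  2003-08-31 + 36 days = 2003-10-06
Step 2 - day of week:
  36 mod 7 = 1
  Sunday + 1 days -> Monday
Result: Monday (2003-10-06)

Monday


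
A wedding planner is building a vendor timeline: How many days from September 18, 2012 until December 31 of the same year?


Start: September 18, 2012
End: December 31, 2012
Days left in September: 12
October: 31
November: 30
December: 31
Sum of remaining months: 92
Total: 12 + 92 = 104

104


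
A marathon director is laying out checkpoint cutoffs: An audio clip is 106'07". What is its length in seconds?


Minutes: 106
Seconds: 7
Convert minutes to seconds: 106 x 60 = 6360
Add remaining seconds: 6360 + 7 = 6367

6367


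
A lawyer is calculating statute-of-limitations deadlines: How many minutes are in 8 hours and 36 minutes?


Hours: 8
Minutes: 36
Convert hours to minutes: 8 x 60 = 480
Add remaining minutes: 480 + 36 = 516

516


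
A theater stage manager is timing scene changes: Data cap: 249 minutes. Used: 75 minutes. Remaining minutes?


Total budget: 249 minutes
Time used: 75 minutes
Remaining: 249 - 75 = 174 minutes
Percent used: 30.1%
Percent remaining: 69.9%

174


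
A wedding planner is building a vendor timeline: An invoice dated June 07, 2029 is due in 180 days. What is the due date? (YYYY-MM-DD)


Start: 2029-06-07
Adding 180 days
Days remaining in June: 23
After June: 157 days still to add
July 2029: 31 days, 126 remaining
August 2029: 31 days, 95 remaining
September 2029: 30 days, 65 remaining
October 2029: 31 days, 34 remaining
Result: 2029-12-04

2029-12-04


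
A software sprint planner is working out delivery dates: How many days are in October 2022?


Month: October
Year: 2022
October is a 31-day month
Total: 31 days

31


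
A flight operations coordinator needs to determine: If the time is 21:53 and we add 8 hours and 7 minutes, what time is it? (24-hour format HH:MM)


Start time: 21:53
Adding: 8 hours 7 minutes
Minutes: 53 + 7 = 60
Minute overflow: 60 >= 60, so carry 1 hour, minutes = 0
Hours: 21 + 8 + 1 = 30
Hour wraparound: 30 mod 24 = 6
Result: 06:00

06:00


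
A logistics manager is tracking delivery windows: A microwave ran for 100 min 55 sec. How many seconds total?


Minutes: 100
Extra seconds: 55
Seconds per minute: 60
Minutes to seconds: 100 x 60 = 6000
Total: 6000 + 55 = 6055

6055


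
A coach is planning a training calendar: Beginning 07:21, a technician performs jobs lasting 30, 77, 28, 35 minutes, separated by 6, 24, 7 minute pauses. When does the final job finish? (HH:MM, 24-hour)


Start: 07:21 = 441 min from midnight
  after task 1 (30 min): 07:51
  after break (6 min): 07:57
  after task 2 (77 min): 09:14
  after break (24 min): 09:38
  after task 3 (28 min): 10:06
  after break (7 min): 10:13
  after task 4 (35 min): 10:48
Total elapsed: 207 minutes
End time: 10:48

10:48


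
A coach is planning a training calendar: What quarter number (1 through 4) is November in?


Month: November (month 11)
Q1: January-March (months 1-3)
Q2: April-June (months 4-6)
Q3: July-September (months 7-9)
Q4: October-December (months 10-12)
Month 11 falls in Q4

4


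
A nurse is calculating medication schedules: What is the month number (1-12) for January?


Calendar month order:
1. January <--
2. February
January is month number 1

1


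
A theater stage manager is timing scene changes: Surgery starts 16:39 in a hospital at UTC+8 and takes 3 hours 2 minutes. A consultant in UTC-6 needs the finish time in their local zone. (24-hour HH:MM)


Start: 16:39 in UTC+8
Step 1 - add duration:
  minutes: 39 + 2 = 41
  hours: 16 + 3 + 0 = 19
  end in UTC+8: 19:41
Step 2 - convert UTC+8 -> UTC-6:
  offset difference: -6 - (8) = -14 hours
  19 + (-14) = 5 -> mod 24 = 5
Result: 05:41 in UTC-6

05:41


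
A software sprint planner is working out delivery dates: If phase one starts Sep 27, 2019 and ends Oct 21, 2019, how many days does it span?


Start date: 2019-09-27
End date: 2019-10-21
Sep 2019: +4 days
Oct 2019: +20 days
Total: 24 days

24


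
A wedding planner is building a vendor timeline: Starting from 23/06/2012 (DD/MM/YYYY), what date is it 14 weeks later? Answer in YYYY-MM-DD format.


Start: 2012-06-23
Weeks to add: 14
Convert to days: 14 x 7 = 98 days
Add 98 days to 2012-06-23
Result: 2012-09-29

2012-09-29


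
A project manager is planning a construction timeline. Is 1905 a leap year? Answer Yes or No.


Year: 1905
Divisible by 4? 1905 / 4 = 476.25 -> No
Not divisible by 4, so NOT a leap year

No


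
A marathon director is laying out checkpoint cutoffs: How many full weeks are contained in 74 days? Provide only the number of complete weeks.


Total days: 74
Days per week: 7
Division: 74 / 7 = 10 remainder 4
Complete weeks: 10
Remaining days: 4

10


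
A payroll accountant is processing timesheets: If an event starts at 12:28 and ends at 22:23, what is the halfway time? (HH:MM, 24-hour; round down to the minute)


Start time: 12:28 = 748 minutes from midnight
End time: 22:23 = 1343 minutes from midnight
Sum: 748 + 1343 = 2091
Midpoint: 2091 / 2 = 1045 minutes
Convert: 1045 / 60 = 17 hours, 25 minutes
Result: 17:25

17:25


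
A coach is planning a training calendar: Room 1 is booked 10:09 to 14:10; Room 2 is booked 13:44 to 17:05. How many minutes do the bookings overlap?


Interval A: [609, 850] minutes from midnight
Interval B: [824, 1025] minutes from midnight
Overlap start = max(609, 824) = 824
Overlap end = min(850, 1025) = 850
Overlap = 850 - 824 = 26 minutes

26


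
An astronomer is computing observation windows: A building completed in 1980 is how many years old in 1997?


Birth year: 1980
Current year: 1997
Age = current year - birth year
Age = 1997 - 1980 = 17

17


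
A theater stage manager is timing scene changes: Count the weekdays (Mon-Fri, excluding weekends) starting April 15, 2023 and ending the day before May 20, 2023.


Start: 2023-04-15 (Saturday)
End (exclusive): 2023-05-20 (Saturday)
Total calendar days: 35
Full weeks: 35 // 7 = 5 -> 25 weekdays
Remaining 0 days starting on Saturday:
Total business days: 25 + 0 = 25

25


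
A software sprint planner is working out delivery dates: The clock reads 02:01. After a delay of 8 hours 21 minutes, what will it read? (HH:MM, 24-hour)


Start time: 02:01
Adding: 8 hours 21 minutes
Minutes: 1 + 21 = 22
Hours: 2 + 8 + 0 = 10
Result: 10:22

10:22


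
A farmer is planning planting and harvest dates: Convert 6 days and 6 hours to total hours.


Days: 6
Extra hours: 6
Hours per day: 24
Days to hours: 6 x 24 = 144
Total: 144 + 6 = 150

150


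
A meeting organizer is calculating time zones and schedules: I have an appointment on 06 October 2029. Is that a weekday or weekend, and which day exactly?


Date: 2029-10-06
January 1, 2029 is a Monday
Day of year: 279
Offset from Jan 1: 278 days
278 mod 7 = 5
Result: Saturday

Saturday


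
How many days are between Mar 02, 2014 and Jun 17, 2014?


Start date: 2014-03-02
End date: 2014-06-17
Mar 2014: +30 days
Apr 2014: +30 days
May 2014: +31 days
Jun 2014: +16 days
Total: 107 days

107


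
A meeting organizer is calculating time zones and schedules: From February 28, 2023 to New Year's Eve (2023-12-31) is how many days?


Start: February 28, 2023
End: December 31, 2023
Days left in February: 0
March: 31
April: 30
May: 31
June: 30
... plus remaining months
Sum of remaining months: 306
Total: 0 + 306 = 306

306


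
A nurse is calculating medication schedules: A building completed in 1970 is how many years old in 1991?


Birth year: 1970
Current year: 1991
Age = current year - birth year
Age = 1991 - 1970 = 21

21


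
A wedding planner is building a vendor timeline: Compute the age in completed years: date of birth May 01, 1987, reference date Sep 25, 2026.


Birth: 1987-05-01
Reference: 2026-09-25
Year difference: 2026 - 1987 = 39
Has birthday (05-01) occurred by 09-25? Yes
Age in full years: 39

39


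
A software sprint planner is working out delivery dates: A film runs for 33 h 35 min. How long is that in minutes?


Hours: 33
Minutes: 35
Convert hours to minutes: 33 x 60 = 1980
Add remaining minutes: 1980 + 35 = 2015

2015


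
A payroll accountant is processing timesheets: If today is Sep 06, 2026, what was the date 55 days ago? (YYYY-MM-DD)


Start: 2026-09-06
Subtracting 55 days
Days already passed in September: 6
After going back through September: 49 more days to subtract
August 2026: 31 days, 18 remaining
July 2026 has 31 days, need 18
Result: 2026-07-13

2026-07-13


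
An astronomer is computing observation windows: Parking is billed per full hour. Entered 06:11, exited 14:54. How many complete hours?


Start: 06:11
End: 14:54
Hour difference: 14 - 6 = 8 hours
Minute difference: 54 - 11 = 43 minutes
Total minutes: 523
Complete hours: 523 / 60 = 8 (remainder 43)

8


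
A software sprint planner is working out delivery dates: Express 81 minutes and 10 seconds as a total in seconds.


Minutes: 81
Seconds: 10
Convert minutes to seconds: 81 x 60 = 4860
Add remaining seconds: 4860 + 10 = 4870

4870


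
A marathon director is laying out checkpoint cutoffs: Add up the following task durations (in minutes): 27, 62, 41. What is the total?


Durations: 27, 62, 41
Running sum: 27
+ 62 = 89
+ 41 = 130
Total duration: 130 minutes
That is 2 hours and 10 minutes

130


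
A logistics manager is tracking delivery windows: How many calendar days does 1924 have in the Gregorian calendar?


Year: 1924
Check leap year rules:
Divisible by 4? Yes
Divisible by 100? No
1924 is a leap year
Days: 366

366


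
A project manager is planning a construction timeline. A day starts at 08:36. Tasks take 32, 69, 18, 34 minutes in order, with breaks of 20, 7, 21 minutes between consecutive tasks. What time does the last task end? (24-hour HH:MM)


Start: 08:36 = 516 min from midnight
  after task 1 (32 min): 09:08
  after break (20 min): 09:28
  after task 2 (69 min): 10:37
  after break (7 min): 10:44
  after task 3 (18 min): 11:02
  after break (21 min): 11:23
  after task 4 (34 min): 11:57
Total elapsed: 201 minutes
End time: 11:57

11:57


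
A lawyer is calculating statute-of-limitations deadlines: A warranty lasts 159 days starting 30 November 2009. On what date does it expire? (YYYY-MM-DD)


Start: 2009-11-30
Adding 159 days
Days remaining in November: 0
After November: 159 days still to add
December 2009: 31 days, 128 remaining
January 2010: 31 days, 97 remaining
February 2010: 28 days, 69 remaining
March 2010: 31 days, 38 remaining
Result: 2010-05-08

2010-05-08


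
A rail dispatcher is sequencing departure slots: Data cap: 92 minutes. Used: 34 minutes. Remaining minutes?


Total budget: 92 minutes
Time used: 34 minutes
Remaining: 92 - 34 = 58 minutes
Percent used: 37.0%
Percent remaining: 63.0%

58


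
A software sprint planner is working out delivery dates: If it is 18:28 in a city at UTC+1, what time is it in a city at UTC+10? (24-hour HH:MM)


Local time: 18:28 at UTC+1 (offset 1h)
Target zone: UTC+10 (offset 10h)
Difference: 10 - (1) = 9 hours
Calculation: 18 + (9) = 27
Wraparound: (27) mod 24 = 3
Result: 03:28

03:28


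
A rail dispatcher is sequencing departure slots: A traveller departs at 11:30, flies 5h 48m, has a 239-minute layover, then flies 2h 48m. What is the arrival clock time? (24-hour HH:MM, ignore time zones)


Depart: 11:30
Leg 1: +348 min -> 17:18
Layover: +239 min -> 21:17
Leg 2: +168 min -> 00:05
Total travel: 755 minutes = 12h 35m
Arrival: 00:05

00:05


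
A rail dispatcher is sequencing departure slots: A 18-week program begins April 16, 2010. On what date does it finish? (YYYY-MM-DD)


Start: 2010-04-16
Weeks to add: 18
Convert to days: 18 x 7 = 126 days
Add 126 days to 2010-04-16
Result: 2010-08-20

2010-08-20


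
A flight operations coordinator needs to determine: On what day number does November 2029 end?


Month: November
Year: 2029
November is a 30-day month
Total: 30 days

30


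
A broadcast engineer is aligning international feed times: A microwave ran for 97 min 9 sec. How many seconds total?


Minutes: 97
Extra seconds: 9
Seconds per minute: 60
Minutes to seconds: 97 x 60 = 5820
Total: 5820 + 9 = 5829

5829


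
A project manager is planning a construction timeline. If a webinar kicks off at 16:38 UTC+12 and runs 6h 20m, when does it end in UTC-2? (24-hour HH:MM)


Start: 16:38 in UTC+12
Step 1 - add duration:
  minutes: 38 + 20 = 58
  hours: 16 + 6 + 0 = 22
  end in UTC+12: 22:58
Step 2 - convert UTC+12 -> UTC-2:
  offset difference: -2 - (12) = -14 hours
  22 + (-14) = 8 -> mod 24 = 8
Result: 08:58 in UTC-2

08:58


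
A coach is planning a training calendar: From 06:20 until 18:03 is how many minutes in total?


Start time: 06:20 = 380 minutes from midnight
End time: 18:03 = 1083 minutes from midnight
Difference: 1083 - 380 = 703 minutes
That is 11 hours and 43 minutes

703


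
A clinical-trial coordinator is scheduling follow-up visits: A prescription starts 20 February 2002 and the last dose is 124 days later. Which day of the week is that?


Start: 2002-02-20 (Wednesday)
Step 1 - find target date: add 124 days
  2002-02-20 + 124 days = 2002-06-24
Step 2 - day of week:
  124 mod 7 = 5
  Wednesday + 5 days -> Monday
Result: Monday (2002-06-24)

Monday


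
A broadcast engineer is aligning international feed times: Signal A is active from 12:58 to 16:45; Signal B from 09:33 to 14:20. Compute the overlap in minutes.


Interval A: [778, 1005] minutes from midnight
Interval B: [573, 860] minutes from midnight
Overlap start = max(778, 573) = 778
Overlap end = min(1005, 860) = 860
Overlap = 860 - 778 = 82 minutes

82


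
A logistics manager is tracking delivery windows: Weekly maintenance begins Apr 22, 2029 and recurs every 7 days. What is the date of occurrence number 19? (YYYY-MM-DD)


First occurrence: 2029-04-22 (occurrence 1)
Each occurrence is 7 days after the previous.
Occurrence 19 is 18 weeks after the first.
18 weeks = 126 days
2029-04-22 + 126 days = 2029-08-26

2029-08-26


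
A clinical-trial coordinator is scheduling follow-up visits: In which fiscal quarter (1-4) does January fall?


Month: January (month 1)
Q1: January-March (months 1-3)
Q2: April-June (months 4-6)
Q3: July-September (months 7-9)
Q4: October-December (months 10-12)
Month 1 falls in Q1

1


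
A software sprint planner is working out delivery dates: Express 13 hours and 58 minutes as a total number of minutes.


Hours: 13
Extra minutes: 58
Minutes per hour: 60
Hours to minutes: 13 x 60 = 780
Total: 780 + 58 = 838

838


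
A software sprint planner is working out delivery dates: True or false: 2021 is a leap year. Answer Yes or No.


Year: 2021
Divisible by 4? 2021 / 4 = 505.25 -> No
Not divisible by 4, so NOT a leap year

No


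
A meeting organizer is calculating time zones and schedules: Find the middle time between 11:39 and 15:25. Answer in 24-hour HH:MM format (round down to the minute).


Start time: 11:39 = 699 minutes from midnight
End time: 15:25 = 925 minutes from midnight
Sum: 699 + 925 = 1624
Midpoint: 1624 / 2 = 812 minutes
Convert: 812 / 60 = 13 hours, 32 minutes
Result: 13:32

13:32


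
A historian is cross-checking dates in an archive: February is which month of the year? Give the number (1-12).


Calendar month order:
1. January
2. February <--
3. March
February is month number 2

2


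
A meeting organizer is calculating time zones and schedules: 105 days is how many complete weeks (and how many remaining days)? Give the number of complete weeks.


Total days: 105
Days per week: 7
Division: 105 / 7 = 15 remainder 0
Complete weeks: 15
Remaining days: 0

15


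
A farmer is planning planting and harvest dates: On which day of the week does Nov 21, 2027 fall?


Date: 2027-11-21
January 1, 2027 is a Friday
Day of year: 325
Offset from Jan 1: 324 days
324 mod 7 = 2
Result: Sunday

Sunday


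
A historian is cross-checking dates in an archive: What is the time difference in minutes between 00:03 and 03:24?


Start time: 00:03 = 3 minutes from midnight
End time: 03:24 = 204 minutes from midnight
Difference: 204 - 3 = 201 minutes
That is 3 hours and 21 minutes

201


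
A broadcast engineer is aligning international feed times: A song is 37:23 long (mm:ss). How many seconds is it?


Minutes: 37
Extra seconds: 23
Seconds per minute: 60
Minutes to seconds: 37 x 60 = 2220
Total: 2220 + 23 = 2243

2243


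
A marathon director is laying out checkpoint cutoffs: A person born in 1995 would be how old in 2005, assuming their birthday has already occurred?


Birth year: 1995
Current year: 2005
Age = current year - birth year
Age = 2005 - 1995 = 10

10


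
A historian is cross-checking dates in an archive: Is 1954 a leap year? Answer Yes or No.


Year: 1954
Divisible by 4? 1954 / 4 = 488.5 -> No
Not divisible by 4, so NOT a leap year

No


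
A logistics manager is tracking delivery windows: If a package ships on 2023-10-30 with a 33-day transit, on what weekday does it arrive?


Start: 2023-10-30 (Monday)
Step 1 - find target date: add 33 days
  2023-10-30 + 33 days = 2023-12-02
Step 2 - day of week:
  33 mod 7 = 5
  Monday + 5 days -> Saturday
Result: Saturday (2023-12-02)

Saturday


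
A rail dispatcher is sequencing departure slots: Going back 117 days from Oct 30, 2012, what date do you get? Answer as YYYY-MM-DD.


Start: 2012-10-30
Subtracting 117 days
Days already passed in October: 30
After going back through October: 87 more days to subtract
September 2012: 30 days, 57 remaining
August 2012: 31 days, 26 remaining
July 2012 has 31 days, need 26
Result: 2012-07-05

2012-07-05


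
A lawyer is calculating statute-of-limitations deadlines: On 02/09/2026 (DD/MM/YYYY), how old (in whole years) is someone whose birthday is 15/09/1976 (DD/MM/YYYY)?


Birth: 1976-09-15
Reference: 2026-09-02
Year difference: 2026 - 1976 = 50
Has birthday (09-15) occurred by 09-02? No
Birthday not yet reached this year -> subtract 1
Age in full years: 49

49


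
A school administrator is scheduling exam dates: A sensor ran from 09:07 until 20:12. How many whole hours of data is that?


Start: 09:07
End: 20:12
Hour difference: 20 - 9 = 11 hours
Minute difference: 12 - 7 = 5 minutes
Total minutes: 665
Complete hours: 665 / 60 = 11 (remainder 5)

11


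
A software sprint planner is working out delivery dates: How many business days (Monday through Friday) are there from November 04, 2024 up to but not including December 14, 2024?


Start: 2024-11-04 (Monday)
End (exclusive): 2024-12-14 (Saturday)
Total calendar days: 40
Full weeks: 40 // 7 = 5 -> 25 weekdays
Remaining 5 days starting on Monday:
  Mon(w), Tue(w), Wed(w), Thu(w), Fri(w) -> 5 weekdays
Total business days: 25 + 5 = 30

30


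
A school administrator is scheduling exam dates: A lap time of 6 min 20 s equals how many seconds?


Minutes: 6
Seconds: 20
Convert minutes to seconds: 6 x 60 = 360
Add remaining seconds: 360 + 20 = 380

380


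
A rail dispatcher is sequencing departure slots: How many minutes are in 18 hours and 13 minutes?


Hours: 18
Extra minutes: 13
Minutes per hour: 60
Hours to minutes: 18 x 60 = 1080
Total: 1080 + 13 = 1093

1093


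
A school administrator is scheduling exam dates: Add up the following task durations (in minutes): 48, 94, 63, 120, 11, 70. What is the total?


Durations: 48, 94, 63, 120, 11, 70
Running sum: 48
+ 94 = 142
+ 63 = 205
+ 120 = 325
+ 11 = 336
+ 70 = 406
Total duration: 406 minutes
That is 6 hours and 46 minutes

406


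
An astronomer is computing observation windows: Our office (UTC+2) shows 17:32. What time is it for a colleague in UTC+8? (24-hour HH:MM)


Local time: 17:32 at UTC+2 (offset 2h)
Target zone: UTC+8 (offset 8h)
Difference: 8 - (2) = 6 hours
Calculation: 17 + (6) = 23
Result: 23:32

23:32


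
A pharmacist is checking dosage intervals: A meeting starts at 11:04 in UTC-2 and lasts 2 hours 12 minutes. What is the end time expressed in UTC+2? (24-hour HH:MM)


Start: 11:04 in UTC-2
Step 1 - add duration:
  minutes: 4 + 12 = 16
  hours: 11 + 2 + 0 = 13
  end in UTC-2: 13:16
Step 2 - convert UTC-2 -> UTC+2:
  offset difference: 2 - (-2) = 4 hours
  13 + (4) = 17 -> mod 24 = 17
Result: 17:16 in UTC+2

17:16


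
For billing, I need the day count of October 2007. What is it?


Month: October
Year: 2007
October is a 31-day month
Total: 31 days

31


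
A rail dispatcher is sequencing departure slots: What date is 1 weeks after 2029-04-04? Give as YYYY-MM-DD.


Start: 2029-04-04
Weeks to add: 1
Convert to days: 1 x 7 = 7 days
Add 7 days to 2029-04-04
Result: 2029-04-11

2029-04-11


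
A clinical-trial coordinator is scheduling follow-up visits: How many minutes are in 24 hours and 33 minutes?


Hours: 24
Minutes: 33
Convert hours to minutes: 24 x 60 = 1440
Add remaining minutes: 1440 + 33 = 1473

1473


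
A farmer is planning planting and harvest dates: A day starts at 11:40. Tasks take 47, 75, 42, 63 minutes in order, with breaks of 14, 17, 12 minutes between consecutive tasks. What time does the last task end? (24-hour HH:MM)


Start: 11:40 = 700 min from midnight
  after task 1 (47 min): 12:27
  after break (14 min): 12:41
  after task 2 (75 min): 13:56
  after break (17 min): 14:13
  after task 3 (42 min): 14:55
  after break (12 min): 15:07
  after task 4 (63 min): 16:10
Total elapsed: 270 minutes
End time: 16:10

16:10


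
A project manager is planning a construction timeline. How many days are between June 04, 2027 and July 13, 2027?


Start date: 2027-06-04
End date: 2027-07-13
Jun 2027: +27 days
Jul 2027: +12 days
Total: 39 days

39


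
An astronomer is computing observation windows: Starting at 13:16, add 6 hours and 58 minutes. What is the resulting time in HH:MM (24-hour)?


Start time: 13:16
Adding: 6 hours 58 minutes
Minutes: 16 + 58 = 74
Minute overflow: 74 >= 60, so carry 1 hour, minutes = 14
Hours: 13 + 6 + 1 = 20
Result: 20:14

20:14


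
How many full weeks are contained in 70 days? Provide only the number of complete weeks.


Total days: 70
Days per week: 7
Division: 70 / 7 = 10 remainder 0
Complete weeks: 10
Remaining days: 0

10


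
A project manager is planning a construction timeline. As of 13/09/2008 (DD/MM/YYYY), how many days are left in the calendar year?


Start: September 13, 2008
End: December 31, 2008
Days left in September: 17
October: 31
November: 30
December: 31
Sum of remaining months: 92
Total: 17 + 92 = 109

109


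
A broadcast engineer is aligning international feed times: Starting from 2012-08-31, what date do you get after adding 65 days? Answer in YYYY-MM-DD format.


Start: 2012-08-31
Adding 65 days
Days remaining in August: 0
After August: 65 days still to add
September 2012: 30 days, 35 remaining
October 2012: 31 days, 4 remaining
November 2012 has 30 days, need 4
Result: 2012-11-04

2012-11-04


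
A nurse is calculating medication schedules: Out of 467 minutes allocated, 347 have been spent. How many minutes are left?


Total budget: 467 minutes
Time used: 347 minutes
Remaining: 467 - 347 = 120 minutes
Percent used: 74.3%
Percent remaining: 25.7%

120


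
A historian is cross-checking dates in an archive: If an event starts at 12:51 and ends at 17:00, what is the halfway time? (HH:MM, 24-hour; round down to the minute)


Start time: 12:51 = 771 minutes from midnight
End time: 17:00 = 1020 minutes from midnight
Sum: 771 + 1020 = 1791
Midpoint: 1791 / 2 = 895 minutes
Convert: 895 / 60 = 14 hours, 55 minutes
Result: 14:55

14:55


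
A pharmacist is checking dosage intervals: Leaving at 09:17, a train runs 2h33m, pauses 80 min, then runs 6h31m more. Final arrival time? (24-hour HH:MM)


Depart: 09:17
Leg 1: +153 min -> 11:50
Layover: +80 min -> 13:10
Leg 2: +391 min -> 19:41
Total travel: 624 minutes = 10h 24m
Arrival: 19:41

19:41


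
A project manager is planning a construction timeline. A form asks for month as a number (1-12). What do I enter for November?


Calendar month order:
10. October
11. November <--
12. December
November is month number 11

11


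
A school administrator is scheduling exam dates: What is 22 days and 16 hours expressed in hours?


Days: 22
Extra hours: 16
Hours per day: 24
Days to hours: 22 x 24 = 528
Total: 528 + 16 = 544

544


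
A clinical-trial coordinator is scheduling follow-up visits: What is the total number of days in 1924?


Year: 1924
Check leap year rules:
Divisible by 4? Yes
Divisible by 100? No
1924 is a leap year
Days: 366

366


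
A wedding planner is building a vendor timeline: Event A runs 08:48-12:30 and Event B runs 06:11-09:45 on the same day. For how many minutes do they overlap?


Interval A: [528, 750] minutes from midnight
Interval B: [371, 585] minutes from midnight
Overlap start = max(528, 371) = 528
Overlap end = min(750, 585) = 585
Overlap = 585 - 528 = 57 minutes

57


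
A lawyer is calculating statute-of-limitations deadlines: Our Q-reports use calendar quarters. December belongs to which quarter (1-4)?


Month: December (month 12)
Q1: January-March (months 1-3)
Q2: April-June (months 4-6)
Q3: July-September (months 7-9)
Q4: October-December (months 10-12)
Month 12 falls in Q4

4


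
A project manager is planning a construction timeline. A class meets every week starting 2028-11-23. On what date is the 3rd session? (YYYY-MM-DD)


First occurrence: 2028-11-23 (occurrence 1)
Each occurrence is 7 days after the previous.
Occurrence 3 is 2 weeks after the first.
2 weeks = 14 days
2028-11-23 + 14 days = 2028-12-07

2028-12-07


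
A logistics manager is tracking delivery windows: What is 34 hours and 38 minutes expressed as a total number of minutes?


Hours: 34
Minutes: 38
Convert hours to minutes: 34 x 60 = 2040
Add remaining minutes: 2040 + 38 = 2078

2078


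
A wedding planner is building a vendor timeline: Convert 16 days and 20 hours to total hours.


Days: 16
Extra hours: 20
Hours per day: 24
Days to hours: 16 x 24 = 384
Total: 384 + 20 = 404

404


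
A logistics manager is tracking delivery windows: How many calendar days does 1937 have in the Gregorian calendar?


Year: 1937
Check leap year rules:
Divisible by 4? No
1937 is not a leap year
Days: 365

365


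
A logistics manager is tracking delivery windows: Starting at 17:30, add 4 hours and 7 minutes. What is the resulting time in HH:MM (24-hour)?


Start time: 17:30
Adding: 4 hours 7 minutes
Minutes: 30 + 7 = 37
Hours: 17 + 4 + 0 = 21
Result: 21:37

21:37


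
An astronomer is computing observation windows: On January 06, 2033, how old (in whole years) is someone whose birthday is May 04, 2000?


Birth: 2000-05-04
Reference: 2033-01-06
Year difference: 2033 - 2000 = 33
Has birthday (05-04) occurred by 01-06? No
Birthday not yet reached this year -> subtract 1
Age in full years: 32

32


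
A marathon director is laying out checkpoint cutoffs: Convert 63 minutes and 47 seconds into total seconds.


Minutes: 63
Seconds: 47
Convert minutes to seconds: 63 x 60 = 3780
Add remaining seconds: 3780 + 47 = 3827

3827


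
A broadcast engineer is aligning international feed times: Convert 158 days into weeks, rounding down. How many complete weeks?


Total days: 158
Days per week: 7
Division: 158 / 7 = 22 remainder 4
Complete weeks: 22
Remaining days: 4

22


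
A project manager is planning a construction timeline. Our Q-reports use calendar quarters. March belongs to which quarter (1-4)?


Month: March (month 3)
Q1: January-March (months 1-3)
Q2: April-June (months 4-6)
Q3: July-September (months 7-9)
Q4: October-December (months 10-12)
Month 3 falls in Q1

1


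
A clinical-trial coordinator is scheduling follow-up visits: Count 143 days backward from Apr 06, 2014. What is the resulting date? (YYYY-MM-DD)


Start: 2014-04-06
Subtracting 143 days
Days already passed in April: 6
After going back through April: 137 more days to subtract
March 2014: 31 days, 106 remaining
February 2014: 28 days, 78 remaining
January 2014: 31 days, 47 remaining
December 2013: 31 days, 16 remaining
Result: 2013-11-14

2013-11-14


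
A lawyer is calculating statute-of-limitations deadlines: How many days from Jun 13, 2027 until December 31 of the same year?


Start: June 13, 2027
End: December 31, 2027
Days left in June: 17
July: 31
August: 31
September: 30
October: 31
... plus remaining months
Sum of remaining months: 184
Total: 17 + 184 = 201

201


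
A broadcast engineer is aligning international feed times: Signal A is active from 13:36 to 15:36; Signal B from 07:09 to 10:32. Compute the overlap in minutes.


Interval A: [816, 936] minutes from midnight
Interval B: [429, 632] minutes from midnight
Overlap start = max(816, 429) = 816
Overlap end = min(936, 632) = 632
End <= start, so the intervals do not overlap: 0 minutes

0


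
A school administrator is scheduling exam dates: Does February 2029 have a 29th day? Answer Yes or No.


Year: 2029
Divisible by 4? 2029 / 4 = 507.25 -> No
Not divisible by 4, so NOT a leap year

No


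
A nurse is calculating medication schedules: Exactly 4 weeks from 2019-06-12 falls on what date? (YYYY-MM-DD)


Start: 2019-06-12
Weeks to add: 4
Convert to days: 4 x 7 = 28 days
Add 28 days to 2019-06-12
Result: 2019-07-10

2019-07-10


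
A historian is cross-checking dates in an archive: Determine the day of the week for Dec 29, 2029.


Date: 2029-12-29
January 1, 2029 is a Monday
Day of year: 363
Offset from Jan 1: 362 days
362 mod 7 = 5
Result: Saturday

Saturday


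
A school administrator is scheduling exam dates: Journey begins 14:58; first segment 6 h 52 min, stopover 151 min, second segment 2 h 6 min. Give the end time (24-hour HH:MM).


Depart: 14:58
Leg 1: +412 min -> 21:50
Layover: +151 min -> 00:21
Leg 2: +126 min -> 02:27
Total travel: 689 minutes = 11h 29m
Arrival: 02:27

02:27


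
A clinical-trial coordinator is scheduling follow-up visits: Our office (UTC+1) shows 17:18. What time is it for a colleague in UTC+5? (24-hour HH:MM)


Local time: 17:18 at UTC+1 (offset 1h)
Target zone: UTC+5 (offset 5h)
Difference: 5 - (1) = 4 hours
Calculation: 17 + (4) = 21
Result: 21:18

21:18


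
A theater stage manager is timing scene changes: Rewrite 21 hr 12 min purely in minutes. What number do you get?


Hours: 21
Extra minutes: 12
Minutes per hour: 60
Hours to minutes: 21 x 60 = 1260
Total: 1260 + 12 = 1272

1272


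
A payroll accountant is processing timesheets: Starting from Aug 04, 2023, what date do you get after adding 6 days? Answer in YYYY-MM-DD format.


Start: 2023-08-04
Adding 6 days
Days remaining in August: 27
Result: 2023-08-10

2023-08-10


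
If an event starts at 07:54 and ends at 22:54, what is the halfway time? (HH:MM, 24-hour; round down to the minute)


Start time: 07:54 = 474 minutes from midnight
End time: 22:54 = 1374 minutes from midnight
Sum: 474 + 1374 = 1848
Midpoint: 1848 / 2 = 924 minutes
Convert: 924 / 60 = 15 hours, 24 minutes
Result: 15:24

15:24
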